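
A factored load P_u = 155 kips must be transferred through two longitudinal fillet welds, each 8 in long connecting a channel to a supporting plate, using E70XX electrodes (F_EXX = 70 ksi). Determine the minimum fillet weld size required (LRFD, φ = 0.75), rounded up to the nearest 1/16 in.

Total weld length L = 16 in.
Required throat t_e = P_u / (φ × 0.6 F_EXX × L) = 155 / (0.75 × 0.6 × 70 × 16) = 0.3075 in.
Required leg w = t_e / 0.707 = 0.435 in → use 7/16 in.

w = 7/16 in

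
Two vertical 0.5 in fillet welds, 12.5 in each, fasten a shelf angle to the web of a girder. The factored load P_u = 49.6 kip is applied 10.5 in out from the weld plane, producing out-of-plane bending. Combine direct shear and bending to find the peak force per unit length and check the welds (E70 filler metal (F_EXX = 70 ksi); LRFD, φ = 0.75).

L_w = 2 × 12.5 = 25 in; section modulus (unit throat) S = 2 × L²/6 = 52.08 in².
Direct shear f_v = P/L_w = 49.6/25 = 1.984 kip/in.
Moment M = P × e = 49.6 × 10.5 = 520.8 kip·in; bending f_b = M/S = 9.999 kip/in.
f_max = √(f_v² + f_b²) = √(1.984² + 9.999²) = 10.19 kip/in.
φr_n = 0.75 × 0.6 × 70 × (0.707 × 0.5) = 11.14 kip/in → adequate.

f_max ≈ 10.2 kip/in; adequate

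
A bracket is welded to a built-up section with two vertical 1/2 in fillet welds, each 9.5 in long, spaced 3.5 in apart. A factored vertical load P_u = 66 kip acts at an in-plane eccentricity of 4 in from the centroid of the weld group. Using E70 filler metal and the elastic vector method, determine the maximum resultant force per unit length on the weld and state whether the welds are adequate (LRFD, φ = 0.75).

f_max ≈ 8.5 kip/in; adequate

E70XX → F_EXX = 70 ksi.
Total weld length L_w = 19 in. Treat welds as unit-width lines.
Polar moment about centroid: J = 2[d³/12 + d(b/2)²] = 2[9.5³/12 + 9.5×1.75²] = 201.1 in³.
Direct shear f_v = P/L_w = 66 / 19 = 3.474 kip/in (vertical).
Torsion M = P·e = 66 × 4 = 264 kip·in.
Critical point at (x, y) = (1.75, 4.75) from centroid. f_tx = M·y/J = 6.236 kip/in; f_ty = M·x/J = 2.298 kip/in.
Resultant f_max = √[f_tx² + (f_v + f_ty)²] = √[6.236² + (3.474 + 2.298)²] = 8.497 kip/in.
Capacity per unit length: φr_n = 0.75 × 0.6 × 70 × (0.707 × 0.5) = 11.14 kip/in.
8.497 ≤ 11.14 → adequate.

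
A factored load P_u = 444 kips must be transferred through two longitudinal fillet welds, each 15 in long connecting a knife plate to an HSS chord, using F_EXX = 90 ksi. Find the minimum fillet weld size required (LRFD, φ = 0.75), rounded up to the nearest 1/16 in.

w = 9/16 in

Total weld length L = 30 in.
Required throat t_e = P_u / (φ × 0.6 F_EXX × L) = 444 / (0.75 × 0.6 × 90 × 30) = 0.3654 in.
Required leg w = t_e / 0.707 = 0.5169 in → use 9/16 in.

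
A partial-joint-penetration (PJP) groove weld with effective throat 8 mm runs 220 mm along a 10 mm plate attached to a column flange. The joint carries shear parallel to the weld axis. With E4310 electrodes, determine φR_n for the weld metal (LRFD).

φR_n ≈ 341 kN

E43XX → F_EXX = 430 MPa.
Effective throat (given) t_e = 8 mm.
A_we = 8 × 220 = 1760 mm².
F_nw = 0.6 F_EXX = 258 MPa.
φR_n = 0.75 × 258 × 1760 × 10⁻³ = 340.6 kN.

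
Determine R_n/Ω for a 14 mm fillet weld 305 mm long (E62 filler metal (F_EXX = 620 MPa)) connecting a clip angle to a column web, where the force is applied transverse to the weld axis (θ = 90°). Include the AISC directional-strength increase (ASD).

t_e = 0.707 × 14 = 9.898 mm; A_we = 9.898 × 305 = 3019 mm².
Directional factor: 1.0 + 0.5 sin^1.5(90°) = 1.5.
F_nw = 0.6 × 620 × 1.5 = 558 MPa.
R_n/Ω = (558 × 3019) / 2.0 × 10⁻³ = 842.3 kN.

R_n/Ω ≈ 842 kN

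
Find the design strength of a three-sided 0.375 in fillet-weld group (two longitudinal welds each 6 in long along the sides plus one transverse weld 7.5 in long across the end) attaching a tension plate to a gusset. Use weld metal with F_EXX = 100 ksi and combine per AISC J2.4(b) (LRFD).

φR_n ≈ 256 kip

t_e = 0.707 × 0.375 = 0.2651 in.
R_nwl = 0.6 × 100 × 0.2651 × 12 = 190.9 kip (longitudinal, 2 welds).
R_nwt = 0.6 × 100 × 0.2651 × 7.5 = 119.3 kip (transverse, base value).
(i) R_nwl + R_nwt = 310.2 kip; (ii) 0.85 R_nwl + 1.5 R_nwt = 341.2 kip.
R_n = max = 341.2 kip [governs: (ii)]; φR_n = 255.9 kip.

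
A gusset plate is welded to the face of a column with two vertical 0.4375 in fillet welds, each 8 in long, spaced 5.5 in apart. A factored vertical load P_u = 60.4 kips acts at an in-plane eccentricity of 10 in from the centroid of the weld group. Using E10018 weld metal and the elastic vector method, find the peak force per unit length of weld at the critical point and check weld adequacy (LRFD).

E100XX → F_EXX = 100 ksi.
Total weld length L_w = 16 in. Treat welds as unit-width lines.
Polar moment about centroid: J = 2[d³/12 + d(b/2)²] = 2[8³/12 + 8×2.75²] = 206.3 in³.
Direct shear f_v = P/L_w = 60.4 / 16 = 3.775 kip/in (vertical).
Torsion M = P·e = 60.4 × 10 = 604 kip·in.
Critical point at (x, y) = (2.75, 4) from centroid. f_tx = M·y/J = 11.71 kip/in; f_ty = M·x/J = 8.05 kip/in.
Resultant f_max = √[f_tx² + (f_v + f_ty)²] = √[11.71² + (3.775 + 8.05)²] = 16.64 kip/in.
Capacity per unit length: φr_n = 0.75 × 0.6 × 100 × (0.707 × 0.4375) = 13.92 kip/in.
16.64 > 13.92 → NOT adequate.

f_max ≈ 16.6 kip/in; NOT adequate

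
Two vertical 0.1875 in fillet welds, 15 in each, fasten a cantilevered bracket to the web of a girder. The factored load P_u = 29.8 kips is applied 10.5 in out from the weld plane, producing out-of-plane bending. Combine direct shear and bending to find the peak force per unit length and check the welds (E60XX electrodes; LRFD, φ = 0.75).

E60XX → F_EXX = 60 ksi.
L_w = 2 × 15 = 30 in; section modulus (unit throat) S = 2 × L²/6 = 75 in².
Direct shear f_v = P/L_w = 29.8/30 = 0.9933 kip/in.
Moment M = P × e = 29.8 × 10.5 = 312.9 kip·in; bending f_b = M/S = 4.172 kip/in.
f_max = √(f_v² + f_b²) = √(0.9933² + 4.172²) = 4.289 kip/in.
φr_n = 0.75 × 0.6 × 60 × (0.707 × 0.1875) = 3.579 kip/in → NOT adequate.

f_max ≈ 4.29 kip/in; NOT adequate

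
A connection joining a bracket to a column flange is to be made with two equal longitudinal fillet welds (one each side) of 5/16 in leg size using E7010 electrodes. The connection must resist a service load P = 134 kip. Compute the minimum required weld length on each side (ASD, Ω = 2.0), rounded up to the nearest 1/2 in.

E70XX → F_EXX = 70 ksi.
Throat t_e = 0.707 × 0.3125 = 0.2209 in.
r_n/Ω = (0.6 × 70 × 0.2209) / 2.0 = 4.64 kip/in.
L_req = P / (r_n/Ω) = 134 / 4.64 = 28.88 in total.
Per side: 28.88 / 2 = 14.44 in.
Round up → use L = 14.5 in on each side.

L = 14.5 in on each side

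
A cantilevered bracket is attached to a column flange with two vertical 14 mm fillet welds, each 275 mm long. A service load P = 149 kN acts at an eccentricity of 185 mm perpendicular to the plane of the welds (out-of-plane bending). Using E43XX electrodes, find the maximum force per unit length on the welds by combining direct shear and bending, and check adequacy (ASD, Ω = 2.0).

f_max ≈ 1130 N/mm; adequate

E43XX → F_EXX = 430 MPa.
L_w = 2 × 275 = 550 mm; section modulus (unit throat) S = 2 × L²/6 = 25210 mm².
Direct shear f_v = P/L_w = 149×10³/550 = 270.9 N/mm.
Moment M = P × e = 149×10³ × 185 = 27565000 N·mm; bending f_b = M/S = 1093 N/mm.
f_max = √(f_v² + f_b²) = √(270.9² + 1093²) = 1127 N/mm.
r_n/Ω = (1/2.0) × 0.6 × 430 × (0.707 × 14) = 1277 N/mm → adequate.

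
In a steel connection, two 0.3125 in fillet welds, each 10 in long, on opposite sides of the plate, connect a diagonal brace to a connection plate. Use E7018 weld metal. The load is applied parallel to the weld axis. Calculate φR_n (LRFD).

E70XX → F_EXX = 70 ksi.
Effective throat t_e = 0.707 × 0.3125 = 0.2209 in.
Total length L = 20 in; A_we = 0.2209 × 20 = 4.419 in².
F_nw = 0.6 F_EXX = 0.6 × 70 = 42 ksi.
φR_n = 0.75 × 42 × 4.419 = 139.2 kip.

φR_n ≈ 139 kip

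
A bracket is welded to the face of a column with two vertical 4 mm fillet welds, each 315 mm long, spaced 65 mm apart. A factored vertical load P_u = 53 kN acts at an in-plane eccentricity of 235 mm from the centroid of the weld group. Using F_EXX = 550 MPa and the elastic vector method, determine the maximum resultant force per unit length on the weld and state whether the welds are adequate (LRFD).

f_max ≈ 367 N/mm; adequate

Total weld length L_w = 630 mm. Treat welds as unit-width lines.
Polar moment about centroid: J = 2[d³/12 + d(b/2)²] = 2[315³/12 + 315×32.5²] = 5875000 mm³.
Direct shear f_v = P/L_w = 53×10³ / 630 = 84.13 N/mm (vertical).
Torsion M = P·e = 53×10³ × 235 = 12455000 N·mm.
Critical point at (x, y) = (32.5, 157.5) from centroid. f_tx = M·y/J = 333.9 N/mm; f_ty = M·x/J = 68.9 N/mm.
Resultant f_max = √[f_tx² + (f_v + f_ty)²] = √[333.9² + (84.13 + 68.9)²] = 367.3 N/mm.
Capacity per unit length: φr_n = 0.75 × 0.6 × 550 × (0.707 × 4) = 699.9 N/mm.
367.3 ≤ 699.9 → adequate.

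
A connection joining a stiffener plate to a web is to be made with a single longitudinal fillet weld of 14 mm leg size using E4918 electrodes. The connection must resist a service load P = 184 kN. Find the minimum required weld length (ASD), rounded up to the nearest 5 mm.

L = 130 mm

E49XX → F_EXX = 490 MPa.
Throat t_e = 0.707 × 14 = 9.898 mm.
r_n/Ω = (0.6 × 490 × 9.898) / 2.0 = 1455 N/mm = 1.455 kN/mm.
L_req = P / (r_n/Ω) = 184 / 1.455 = 126.5 mm total.
Round up → use L = 130 mm.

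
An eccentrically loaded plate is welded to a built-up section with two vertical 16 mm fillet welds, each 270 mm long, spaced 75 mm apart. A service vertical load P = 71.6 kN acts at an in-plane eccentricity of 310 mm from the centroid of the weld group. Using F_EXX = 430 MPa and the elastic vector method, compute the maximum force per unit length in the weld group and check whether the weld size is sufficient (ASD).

f_max ≈ 815 N/mm; adequate

Total weld length L_w = 540 mm. Treat welds as unit-width lines.
Polar moment about centroid: J = 2[d³/12 + d(b/2)²] = 2[270³/12 + 270×37.5²] = 4040000 mm³.
Direct shear f_v = P/L_w = 71.6×10³ / 540 = 132.6 N/mm (vertical).
Torsion M = P·e = 71.6×10³ × 310 = 22196000 N·mm.
Critical point at (x, y) = (37.5, 135) from centroid. f_tx = M·y/J = 741.7 N/mm; f_ty = M·x/J = 206 N/mm.
Resultant f_max = √[f_tx² + (f_v + f_ty)²] = √[741.7² + (132.6 + 206)²] = 815.4 N/mm.
Capacity per unit length: r_n/Ω = (1/2.0) × 0.6 × 430 × (0.707 × 16) = 1459 N/mm.
815.4 ≤ 1459 → adequate.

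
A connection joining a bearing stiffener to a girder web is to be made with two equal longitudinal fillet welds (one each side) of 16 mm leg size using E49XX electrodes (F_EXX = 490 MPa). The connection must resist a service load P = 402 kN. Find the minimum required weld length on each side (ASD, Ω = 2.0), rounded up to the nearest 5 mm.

Throat t_e = 0.707 × 16 = 11.31 mm.
r_n/Ω = (0.6 × 490 × 11.31) / 2.0 = 1663 N/mm = 1.663 kN/mm.
L_req = P / (r_n/Ω) = 402 / 1.663 = 241.8 mm total.
Per side: 241.8 / 2 = 120.9 mm.
Round up → use L = 125 mm on each side.

L = 125 mm on each side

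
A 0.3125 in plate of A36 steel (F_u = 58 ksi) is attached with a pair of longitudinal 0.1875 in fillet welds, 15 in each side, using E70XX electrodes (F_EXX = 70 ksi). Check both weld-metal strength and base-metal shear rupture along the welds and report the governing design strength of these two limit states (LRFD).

φR_n ≈ 125 kip (weld metal governs)

t_e = 0.707 × 0.1875 = 0.1326 in; L = 30 in.
Weld metal: φR_n = 0.75 × 0.6 × 70 × 0.1326 × 30 = 125.3 kip.
Base metal (shear rupture): φR_n = 0.75 × 0.6 × 58 × 0.3125 × 30 = 244.7 kip.
Governing: weld metal.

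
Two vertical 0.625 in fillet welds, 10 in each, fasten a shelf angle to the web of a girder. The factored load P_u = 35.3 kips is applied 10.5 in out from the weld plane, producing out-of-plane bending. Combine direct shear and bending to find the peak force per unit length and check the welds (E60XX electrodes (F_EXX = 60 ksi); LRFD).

L_w = 2 × 10 = 20 in; section modulus (unit throat) S = 2 × L²/6 = 33.33 in².
Direct shear f_v = P/L_w = 35.3/20 = 1.765 kip/in.
Moment M = P × e = 35.3 × 10.5 = 370.65 kip·in; bending f_b = M/S = 11.12 kip/in.
f_max = √(f_v² + f_b²) = √(1.765² + 11.12²) = 11.26 kip/in.
φr_n = 0.75 × 0.6 × 60 × (0.707 × 0.625) = 11.93 kip/in → adequate.

f_max ≈ 11.3 kip/in; adequate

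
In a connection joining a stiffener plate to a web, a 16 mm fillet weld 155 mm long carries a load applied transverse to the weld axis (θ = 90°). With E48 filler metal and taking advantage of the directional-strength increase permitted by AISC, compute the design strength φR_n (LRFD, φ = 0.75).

E48XX → F_EXX = 480 MPa.
t_e = 0.707 × 16 = 11.31 mm; A_we = 11.31 × 155 = 1753 mm².
Directional factor: 1.0 + 0.5 sin^1.5(90°) = 1.5.
F_nw = 0.6 × 480 × 1.5 = 432 MPa.
φR_n = 0.75 × 432 × 1753 × 10⁻³ = 568.1 kN.

φR_n ≈ 568 kN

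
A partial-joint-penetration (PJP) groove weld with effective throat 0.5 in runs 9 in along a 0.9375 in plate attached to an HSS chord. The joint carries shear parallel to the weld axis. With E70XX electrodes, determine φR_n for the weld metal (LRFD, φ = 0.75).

φR_n ≈ 142 kips

E70XX → F_EXX = 70 ksi.
Effective throat (given) t_e = 0.5 in.
A_we = 0.5 × 9 = 4.5 in².
F_nw = 0.6 F_EXX = 42 ksi.
φR_n = 0.75 × 42 × 4.5 = 141.8 kips.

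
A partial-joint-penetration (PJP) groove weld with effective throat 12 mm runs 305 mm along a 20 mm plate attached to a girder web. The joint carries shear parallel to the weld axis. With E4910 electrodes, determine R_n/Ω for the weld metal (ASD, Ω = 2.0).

E49XX → F_EXX = 490 MPa.
Effective throat (given) t_e = 12 mm.
A_we = 12 × 305 = 3660 mm².
F_nw = 0.6 F_EXX = 294 MPa.
R_n/Ω = (294 × 3660) / 2.0 × 10⁻³ = 538 kN.

R_n/Ω ≈ 538 kN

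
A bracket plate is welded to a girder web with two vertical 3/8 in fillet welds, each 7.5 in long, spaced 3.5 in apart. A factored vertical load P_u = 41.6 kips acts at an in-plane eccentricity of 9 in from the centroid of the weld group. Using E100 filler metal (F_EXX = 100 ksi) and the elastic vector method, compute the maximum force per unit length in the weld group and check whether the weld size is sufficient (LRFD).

Total weld length L_w = 15 in. Treat welds as unit-width lines.
Polar moment about centroid: J = 2[d³/12 + d(b/2)²] = 2[7.5³/12 + 7.5×1.75²] = 116.2 in³.
Direct shear f_v = P/L_w = 41.6 / 15 = 2.773 kip/in (vertical).
Torsion M = P·e = 41.6 × 9 = 374.4 kip·in.
Critical point at (x, y) = (1.75, 3.75) from centroid. f_tx = M·y/J = 12.08 kip/in; f_ty = M·x/J = 5.636 kip/in.
Resultant f_max = √[f_tx² + (f_v + f_ty)²] = √[12.08² + (2.773 + 5.636)²] = 14.72 kip/in.
Capacity per unit length: φr_n = 0.75 × 0.6 × 100 × (0.707 × 0.375) = 11.93 kip/in.
14.72 > 11.93 → NOT adequate.

f_max ≈ 14.7 kip/in; NOT adequate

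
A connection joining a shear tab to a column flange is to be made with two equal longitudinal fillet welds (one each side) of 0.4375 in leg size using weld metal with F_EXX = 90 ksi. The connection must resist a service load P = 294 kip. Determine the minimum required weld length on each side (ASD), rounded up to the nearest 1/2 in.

L = 18 in on each side

Throat t_e = 0.707 × 0.4375 = 0.3093 in.
r_n/Ω = (0.6 × 90 × 0.3093) / 2.0 = 8.351 kip/in.
L_req = P / (r_n/Ω) = 294 / 8.351 = 35.2 in total.
Per side: 35.2 / 2 = 17.6 in.
Round up → use L = 18 in on each side.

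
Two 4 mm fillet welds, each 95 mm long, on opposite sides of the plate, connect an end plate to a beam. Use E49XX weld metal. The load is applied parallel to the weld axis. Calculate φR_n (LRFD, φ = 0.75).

φR_n ≈ 118 kN

E49XX → F_EXX = 490 MPa.
Effective throat t_e = 0.707 × 4 = 2.828 mm.
Total length L = 190 mm; A_we = 2.828 × 190 = 537.3 mm².
F_nw = 0.6 F_EXX = 0.6 × 490 = 294 MPa.
φR_n = 0.75 × 294 × 537.3 × 10⁻³ = 118.5 kN.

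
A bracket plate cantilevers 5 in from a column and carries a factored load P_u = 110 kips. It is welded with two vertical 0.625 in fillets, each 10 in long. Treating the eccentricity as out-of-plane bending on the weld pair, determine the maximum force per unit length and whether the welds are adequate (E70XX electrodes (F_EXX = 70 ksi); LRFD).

L_w = 2 × 10 = 20 in; section modulus (unit throat) S = 2 × L²/6 = 33.33 in².
Direct shear f_v = P/L_w = 110/20 = 5.5 kip/in.
Moment M = P × e = 110 × 5 = 550 kip·in; bending f_b = M/S = 16.5 kip/in.
f_max = √(f_v² + f_b²) = √(5.5² + 16.5²) = 17.39 kip/in.
φr_n = 0.75 × 0.6 × 70 × (0.707 × 0.625) = 13.92 kip/in → NOT adequate.

f_max ≈ 17.4 kip/in; NOT adequate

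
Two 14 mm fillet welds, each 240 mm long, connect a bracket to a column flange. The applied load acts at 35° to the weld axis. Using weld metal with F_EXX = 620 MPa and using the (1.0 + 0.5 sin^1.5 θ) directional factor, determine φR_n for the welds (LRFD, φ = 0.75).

t_e = 0.707 × 14 = 9.898 mm; A_we = 9.898 × 480 = 4751 mm².
Directional factor: 1.0 + 0.5 sin^1.5(35°) = 1.217.
F_nw = 0.6 × 620 × 1.217 = 452.8 MPa.
φR_n = 0.75 × 452.8 × 4751 × 10⁻³ = 1613 kN.

φR_n ≈ 1610 kN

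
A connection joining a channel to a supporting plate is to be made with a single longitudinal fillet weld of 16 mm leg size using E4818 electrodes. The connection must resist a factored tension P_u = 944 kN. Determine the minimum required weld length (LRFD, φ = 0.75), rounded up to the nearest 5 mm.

E48XX → F_EXX = 480 MPa.
Throat t_e = 0.707 × 16 = 11.31 mm.
φr_n = 0.75 × 0.6 × 480 × 11.31 × 10⁻³ = 2.443 kN/mm.
L_req = P_u / φr_n = 944 / 2.443 = 386.3 mm total.
Round up → use L = 390 mm.

L = 390 mm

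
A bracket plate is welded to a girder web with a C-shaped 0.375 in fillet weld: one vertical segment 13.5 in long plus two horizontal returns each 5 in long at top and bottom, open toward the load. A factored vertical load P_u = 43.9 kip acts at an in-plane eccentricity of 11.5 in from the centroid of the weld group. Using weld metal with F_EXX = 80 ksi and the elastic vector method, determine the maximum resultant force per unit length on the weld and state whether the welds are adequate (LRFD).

Total weld length L_w = 23.5 in. Treat welds as unit-width lines.
Centroid: x̄ = 2×5×2.5 / 23.5 = 1.064 in from the vertical weld.
Polar moment about centroid: J = I_x + I_y = [13.5³/12 + 2×5×6.75²] + [13.5×1.064² + 2(5³/12 + 5×1.436²)] = 717.4 in³.
Direct shear f_v = P/L_w = 43.9 / 23.5 = 1.868 kip/in (vertical).
Torsion M = P·e = 43.9 × 11.5 = 504.85 kip·in.
Critical point at (x, y) = (3.936, 6.75) from centroid. f_tx = M·y/J = 4.75 kip/in; f_ty = M·x/J = 2.77 kip/in.
Resultant f_max = √[f_tx² + (f_v + f_ty)²] = √[4.75² + (1.868 + 2.77)²] = 6.639 kip/in.
Capacity per unit length: φr_n = 0.75 × 0.6 × 80 × (0.707 × 0.375) = 9.544 kip/in.
6.639 ≤ 9.544 → adequate.

f_max ≈ 6.64 kip/in; adequate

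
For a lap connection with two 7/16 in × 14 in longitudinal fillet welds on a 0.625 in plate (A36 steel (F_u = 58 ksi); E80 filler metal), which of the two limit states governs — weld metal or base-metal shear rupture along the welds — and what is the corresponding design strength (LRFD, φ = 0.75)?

φR_n ≈ 312 kip (weld metal governs)

E80XX → F_EXX = 80 ksi.
t_e = 0.707 × 0.4375 = 0.3093 in; L = 28 in.
Weld metal: φR_n = 0.75 × 0.6 × 80 × 0.3093 × 28 = 311.8 kip.
Base metal (shear rupture): φR_n = 0.75 × 0.6 × 58 × 0.625 × 28 = 456.8 kip.
Governing: weld metal.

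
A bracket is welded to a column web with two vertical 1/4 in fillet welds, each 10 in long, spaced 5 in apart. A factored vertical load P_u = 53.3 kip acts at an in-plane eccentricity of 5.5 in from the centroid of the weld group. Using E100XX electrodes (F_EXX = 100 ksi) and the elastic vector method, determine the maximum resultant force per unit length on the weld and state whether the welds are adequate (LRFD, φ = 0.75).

Total weld length L_w = 20 in. Treat welds as unit-width lines.
Polar moment about centroid: J = 2[d³/12 + d(b/2)²] = 2[10³/12 + 10×2.5²] = 291.7 in³.
Direct shear f_v = P/L_w = 53.3 / 20 = 2.665 kip/in (vertical).
Torsion M = P·e = 53.3 × 5.5 = 293.15 kip·in.
Critical point at (x, y) = (2.5, 5) from centroid. f_tx = M·y/J = 5.025 kip/in; f_ty = M·x/J = 2.513 kip/in.
Resultant f_max = √[f_tx² + (f_v + f_ty)²] = √[5.025² + (2.665 + 2.513)²] = 7.216 kip/in.
Capacity per unit length: φr_n = 0.75 × 0.6 × 100 × (0.707 × 0.25) = 7.954 kip/in.
7.216 ≤ 7.954 → adequate.

f_max ≈ 7.22 kip/in; adequate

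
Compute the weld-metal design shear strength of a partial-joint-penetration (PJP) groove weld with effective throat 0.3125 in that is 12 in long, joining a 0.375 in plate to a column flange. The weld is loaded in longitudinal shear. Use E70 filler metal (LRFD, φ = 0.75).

E70XX → F_EXX = 70 ksi.
Effective throat (given) t_e = 0.3125 in.
A_we = 0.3125 × 12 = 3.75 in².
F_nw = 0.6 F_EXX = 42 ksi.
φR_n = 0.75 × 42 × 3.75 = 118.1 kip.

φR_n ≈ 118 kip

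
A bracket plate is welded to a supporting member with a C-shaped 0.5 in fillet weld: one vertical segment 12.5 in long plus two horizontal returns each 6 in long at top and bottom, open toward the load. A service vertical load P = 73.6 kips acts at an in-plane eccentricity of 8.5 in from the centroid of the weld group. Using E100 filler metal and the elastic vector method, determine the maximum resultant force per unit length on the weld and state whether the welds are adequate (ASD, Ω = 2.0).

E100XX → F_EXX = 100 ksi.
Total weld length L_w = 24.5 in. Treat welds as unit-width lines.
Centroid: x̄ = 2×6×3 / 24.5 = 1.469 in from the vertical weld.
Polar moment about centroid: J = I_x + I_y = [12.5³/12 + 2×6×6.25²] + [12.5×1.469² + 2(6³/12 + 6×1.531²)] = 722.6 in³.
Direct shear f_v = P/L_w = 73.6 / 24.5 = 3.004 kip/in (vertical).
Torsion M = P·e = 73.6 × 8.5 = 625.6 kip·in.
Critical point at (x, y) = (4.531, 6.25) from centroid. f_tx = M·y/J = 5.411 kip/in; f_ty = M·x/J = 3.922 kip/in.
Resultant f_max = √[f_tx² + (f_v + f_ty)²] = √[5.411² + (3.004 + 3.922)²] = 8.789 kip/in.
Capacity per unit length: r_n/Ω = (1/2.0) × 0.6 × 100 × (0.707 × 0.5) = 10.6 kip/in.
8.789 ≤ 10.6 → adequate.

f_max ≈ 8.79 kip/in; adequate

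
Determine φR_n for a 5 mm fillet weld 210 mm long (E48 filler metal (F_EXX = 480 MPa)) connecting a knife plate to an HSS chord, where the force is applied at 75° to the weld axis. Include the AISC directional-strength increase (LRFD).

t_e = 0.707 × 5 = 3.535 mm; A_we = 3.535 × 210 = 742.3 mm².
Directional factor: 1.0 + 0.5 sin^1.5(75°) = 1.475.
F_nw = 0.6 × 480 × 1.475 = 424.7 MPa.
φR_n = 0.75 × 424.7 × 742.3 × 10⁻³ = 236.5 kN.

φR_n ≈ 236 kN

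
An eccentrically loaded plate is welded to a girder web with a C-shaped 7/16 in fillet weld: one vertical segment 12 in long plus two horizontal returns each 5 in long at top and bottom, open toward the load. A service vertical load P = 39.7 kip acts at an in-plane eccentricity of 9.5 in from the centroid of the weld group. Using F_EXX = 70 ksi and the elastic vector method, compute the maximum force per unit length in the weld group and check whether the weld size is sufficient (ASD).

Total weld length L_w = 22 in. Treat welds as unit-width lines.
Centroid: x̄ = 2×5×2.5 / 22 = 1.136 in from the vertical weld.
Polar moment about centroid: J = I_x + I_y = [12³/12 + 2×5×6²] + [12×1.136² + 2(5³/12 + 5×1.364²)] = 558.9 in³.
Direct shear f_v = P/L_w = 39.7 / 22 = 1.805 kip/in (vertical).
Torsion M = P·e = 39.7 × 9.5 = 377.15 kip·in.
Critical point at (x, y) = (3.864, 6) from centroid. f_tx = M·y/J = 4.049 kip/in; f_ty = M·x/J = 2.607 kip/in.
Resultant f_max = √[f_tx² + (f_v + f_ty)²] = √[4.049² + (1.805 + 2.607)²] = 5.988 kip/in.
Capacity per unit length: r_n/Ω = (1/2.0) × 0.6 × 70 × (0.707 × 0.4375) = 6.496 kip/in.
5.988 ≤ 6.496 → adequate.

f_max ≈ 5.99 kip/in; adequate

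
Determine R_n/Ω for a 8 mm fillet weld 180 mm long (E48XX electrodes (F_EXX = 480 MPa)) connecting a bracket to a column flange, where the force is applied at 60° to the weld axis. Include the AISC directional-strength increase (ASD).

R_n/Ω ≈ 206 kN

t_e = 0.707 × 8 = 5.656 mm; A_we = 5.656 × 180 = 1018 mm².
Directional factor: 1.0 + 0.5 sin^1.5(60°) = 1.403.
F_nw = 0.6 × 480 × 1.403 = 404.1 MPa.
R_n/Ω = (404.1 × 1018) / 2.0 × 10⁻³ = 205.7 kN.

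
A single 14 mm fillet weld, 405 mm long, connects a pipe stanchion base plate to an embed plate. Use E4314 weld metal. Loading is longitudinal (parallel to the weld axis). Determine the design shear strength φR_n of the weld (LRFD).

φR_n ≈ 776 kN

E43XX → F_EXX = 430 MPa.
Effective throat t_e = 0.707 × 14 = 9.898 mm.
Total length L = 405 mm; A_we = 9.898 × 405 = 4009 mm².
F_nw = 0.6 F_EXX = 0.6 × 430 = 258 MPa.
φR_n = 0.75 × 258 × 4009 × 10⁻³ = 775.7 kN.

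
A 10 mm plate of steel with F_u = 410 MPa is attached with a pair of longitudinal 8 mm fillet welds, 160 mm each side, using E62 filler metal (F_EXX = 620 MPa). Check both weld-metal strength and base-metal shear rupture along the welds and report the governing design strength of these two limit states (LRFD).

t_e = 0.707 × 8 = 5.656 mm; L = 320 mm.
Weld metal: φR_n = 0.75 × 0.6 × 620 × 5.656 × 320 × 10⁻³ = 505 kN.
Base metal (shear rupture): φR_n = 0.75 × 0.6 × 410 × 10 × 320 × 10⁻³ = 590.4 kN.
Governing: weld metal.

φR_n ≈ 505 kN (weld metal governs)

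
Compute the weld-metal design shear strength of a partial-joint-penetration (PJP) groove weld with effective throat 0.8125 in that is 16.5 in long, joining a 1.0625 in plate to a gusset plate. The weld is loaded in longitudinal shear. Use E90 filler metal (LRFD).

E90XX → F_EXX = 90 ksi.
Effective throat (given) t_e = 0.8125 in.
A_we = 0.8125 × 16.5 = 13.41 in².
F_nw = 0.6 F_EXX = 54 ksi.
φR_n = 0.75 × 54 × 13.41 = 543 kips.

φR_n ≈ 543 kips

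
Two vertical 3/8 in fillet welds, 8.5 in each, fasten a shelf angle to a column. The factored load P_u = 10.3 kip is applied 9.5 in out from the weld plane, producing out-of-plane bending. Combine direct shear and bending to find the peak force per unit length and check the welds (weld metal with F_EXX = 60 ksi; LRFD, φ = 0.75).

f_max ≈ 4.11 kip/in; adequate

L_w = 2 × 8.5 = 17 in; section modulus (unit throat) S = 2 × L²/6 = 24.08 in².
Direct shear f_v = P/L_w = 10.3/17 = 0.6059 kip/in.
Moment M = P × e = 10.3 × 9.5 = 97.85 kip·in; bending f_b = M/S = 4.063 kip/in.
f_max = √(f_v² + f_b²) = √(0.6059² + 4.063²) = 4.108 kip/in.
φr_n = 0.75 × 0.6 × 60 × (0.707 × 0.375) = 7.158 kip/in → adequate.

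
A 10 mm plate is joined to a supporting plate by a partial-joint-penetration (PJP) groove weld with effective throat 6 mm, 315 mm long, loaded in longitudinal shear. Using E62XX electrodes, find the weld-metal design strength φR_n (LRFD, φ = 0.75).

φR_n ≈ 527 kN

E62XX → F_EXX = 620 MPa.
Effective throat (given) t_e = 6 mm.
A_we = 6 × 315 = 1890 mm².
F_nw = 0.6 F_EXX = 372 MPa.
φR_n = 0.75 × 372 × 1890 × 10⁻³ = 527.3 kN.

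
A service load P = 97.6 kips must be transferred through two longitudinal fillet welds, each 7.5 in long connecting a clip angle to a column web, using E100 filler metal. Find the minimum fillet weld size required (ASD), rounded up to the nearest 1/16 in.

w = 5/16 in

E100XX → F_EXX = 100 ksi.
Total weld length L = 15 in.
Required throat t_e = P × Ω / (0.6 F_EXX × L) = 97.6 × 2.0 / (0.6 × 100 × 15) = 0.2169 in.
Required leg w = t_e / 0.707 = 0.3068 in → use 5/16 in.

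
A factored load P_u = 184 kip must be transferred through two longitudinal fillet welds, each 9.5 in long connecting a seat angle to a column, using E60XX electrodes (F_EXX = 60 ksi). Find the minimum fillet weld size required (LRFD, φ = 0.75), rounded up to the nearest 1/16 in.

w = 9/16 in

Total weld length L = 19 in.
Required throat t_e = P_u / (φ × 0.6 F_EXX × L) = 184 / (0.75 × 0.6 × 60 × 19) = 0.3587 in.
Required leg w = t_e / 0.707 = 0.5073 in → use 9/16 in.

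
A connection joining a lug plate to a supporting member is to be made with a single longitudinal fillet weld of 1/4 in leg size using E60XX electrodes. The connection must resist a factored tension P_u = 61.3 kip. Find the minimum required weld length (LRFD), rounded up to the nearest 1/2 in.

L = 13 in

E60XX → F_EXX = 60 ksi.
Throat t_e = 0.707 × 0.25 = 0.1767 in.
φr_n = 0.75 × 0.6 × 60 × 0.1767 = 4.772 kip/in.
L_req = P_u / φr_n = 61.3 / 4.772 = 12.85 in total.
Round up → use L = 13 in.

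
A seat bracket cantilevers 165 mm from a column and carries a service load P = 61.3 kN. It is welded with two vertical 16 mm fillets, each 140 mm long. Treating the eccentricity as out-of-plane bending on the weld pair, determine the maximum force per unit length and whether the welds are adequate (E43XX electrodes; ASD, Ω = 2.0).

E43XX → F_EXX = 430 MPa.
L_w = 2 × 140 = 280 mm; section modulus (unit throat) S = 2 × L²/6 = 6533 mm².
Direct shear f_v = P/L_w = 61.3×10³/280 = 218.9 N/mm.
Moment M = P × e = 61.3×10³ × 165 = 10114000 N·mm; bending f_b = M/S = 1548 N/mm.
f_max = √(f_v² + f_b²) = √(218.9² + 1548²) = 1564 N/mm.
r_n/Ω = (1/2.0) × 0.6 × 430 × (0.707 × 16) = 1459 N/mm → NOT adequate.

f_max ≈ 1560 N/mm; NOT adequate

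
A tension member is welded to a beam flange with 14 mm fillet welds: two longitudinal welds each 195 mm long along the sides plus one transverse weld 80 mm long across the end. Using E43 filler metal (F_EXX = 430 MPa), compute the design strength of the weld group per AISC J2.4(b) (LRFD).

φR_n ≈ 900 kN

t_e = 0.707 × 14 = 9.898 mm.
R_nwl = 0.6 × 430 × 9.898 × 390 × 10⁻³ = 995.9 kN (longitudinal, 2 welds).
R_nwt = 0.6 × 430 × 9.898 × 80 × 10⁻³ = 204.3 kN (transverse, base value).
(i) R_nwl + R_nwt = 1200 kN; (ii) 0.85 R_nwl + 1.5 R_nwt = 1153 kN.
R_n = max = 1200 kN [governs: (i)]; φR_n = 900.2 kN.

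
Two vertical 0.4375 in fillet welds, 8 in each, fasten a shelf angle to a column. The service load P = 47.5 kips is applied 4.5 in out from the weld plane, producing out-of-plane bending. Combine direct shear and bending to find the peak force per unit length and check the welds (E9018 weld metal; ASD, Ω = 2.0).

f_max ≈ 10.5 kip/in; NOT adequate

E90XX → F_EXX = 90 ksi.
L_w = 2 × 8 = 16 in; section modulus (unit throat) S = 2 × L²/6 = 21.33 in².
Direct shear f_v = P/L_w = 47.5/16 = 2.969 kip/in.
Moment M = P × e = 47.5 × 4.5 = 213.75 kip·in; bending f_b = M/S = 10.02 kip/in.
f_max = √(f_v² + f_b²) = √(2.969² + 10.02²) = 10.45 kip/in.
r_n/Ω = (1/2.0) × 0.6 × 90 × (0.707 × 0.4375) = 8.351 kip/in → NOT adequate.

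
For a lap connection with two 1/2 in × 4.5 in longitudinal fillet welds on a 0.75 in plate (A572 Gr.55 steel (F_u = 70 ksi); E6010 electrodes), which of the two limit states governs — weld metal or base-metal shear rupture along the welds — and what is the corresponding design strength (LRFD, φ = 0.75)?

φR_n ≈ 85.9 kip (weld metal governs)

E60XX → F_EXX = 60 ksi.
t_e = 0.707 × 0.5 = 0.3535 in; L = 9 in.
Weld metal: φR_n = 0.75 × 0.6 × 60 × 0.3535 × 9 = 85.9 kip.
Base metal (shear rupture): φR_n = 0.75 × 0.6 × 70 × 0.75 × 9 = 212.6 kip.
Governing: weld metal.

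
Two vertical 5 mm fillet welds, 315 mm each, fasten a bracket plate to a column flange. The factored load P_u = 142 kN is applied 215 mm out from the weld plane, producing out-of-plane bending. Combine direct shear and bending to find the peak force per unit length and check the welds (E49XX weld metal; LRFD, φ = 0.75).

f_max ≈ 950 N/mm; NOT adequate

E49XX → F_EXX = 490 MPa.
L_w = 2 × 315 = 630 mm; section modulus (unit throat) S = 2 × L²/6 = 33080 mm².
Direct shear f_v = P/L_w = 142×10³/630 = 225.4 N/mm.
Moment M = P × e = 142×10³ × 215 = 30530000 N·mm; bending f_b = M/S = 923.1 N/mm.
f_max = √(f_v² + f_b²) = √(225.4² + 923.1²) = 950.2 N/mm.
φr_n = 0.75 × 0.6 × 490 × (0.707 × 5) = 779.5 N/mm → NOT adequate.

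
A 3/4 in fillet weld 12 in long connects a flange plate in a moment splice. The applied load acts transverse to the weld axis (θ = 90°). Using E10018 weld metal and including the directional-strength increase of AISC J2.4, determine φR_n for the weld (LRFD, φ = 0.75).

φR_n ≈ 430 kips

E100XX → F_EXX = 100 ksi.
t_e = 0.707 × 0.75 = 0.5302 in; A_we = 0.5302 × 12 = 6.363 in².
Directional factor: 1.0 + 0.5 sin^1.5(90°) = 1.5.
F_nw = 0.6 × 100 × 1.5 = 90 ksi.
φR_n = 0.75 × 90 × 6.363 = 429.5 kips.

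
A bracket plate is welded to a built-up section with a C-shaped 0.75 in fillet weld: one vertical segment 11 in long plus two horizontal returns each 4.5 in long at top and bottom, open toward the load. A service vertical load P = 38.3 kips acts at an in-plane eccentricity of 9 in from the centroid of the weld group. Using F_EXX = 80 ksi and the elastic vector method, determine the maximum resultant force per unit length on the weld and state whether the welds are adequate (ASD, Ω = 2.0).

f_max ≈ 6.53 kip/in; adequate

Total weld length L_w = 20 in. Treat welds as unit-width lines.
Centroid: x̄ = 2×4.5×2.25 / 20 = 1.012 in from the vertical weld.
Polar moment about centroid: J = I_x + I_y = [11³/12 + 2×4.5×5.5²] + [11×1.012² + 2(4.5³/12 + 4.5×1.238²)] = 423.4 in³.
Direct shear f_v = P/L_w = 38.3 / 20 = 1.915 kip/in (vertical).
Torsion M = P·e = 38.3 × 9 = 344.7 kip·in.
Critical point at (x, y) = (3.487, 5.5) from centroid. f_tx = M·y/J = 4.478 kip/in; f_ty = M·x/J = 2.839 kip/in.
Resultant f_max = √[f_tx² + (f_v + f_ty)²] = √[4.478² + (1.915 + 2.839)²] = 6.531 kip/in.
Capacity per unit length: r_n/Ω = (1/2.0) × 0.6 × 80 × (0.707 × 0.75) = 12.73 kip/in.
6.531 ≤ 12.73 → adequate.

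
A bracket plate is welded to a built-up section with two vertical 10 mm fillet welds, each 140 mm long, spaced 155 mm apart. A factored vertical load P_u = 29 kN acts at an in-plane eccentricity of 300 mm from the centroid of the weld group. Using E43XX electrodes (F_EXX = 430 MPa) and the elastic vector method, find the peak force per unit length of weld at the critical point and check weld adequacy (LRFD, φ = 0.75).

Total weld length L_w = 280 mm. Treat welds as unit-width lines.
Polar moment about centroid: J = 2[d³/12 + d(b/2)²] = 2[140³/12 + 140×77.5²] = 2139000 mm³.
Direct shear f_v = P/L_w = 29×10³ / 280 = 103.6 N/mm (vertical).
Torsion M = P·e = 29×10³ × 300 = 8700000 N·mm.
Critical point at (x, y) = (77.5, 70) from centroid. f_tx = M·y/J = 284.7 N/mm; f_ty = M·x/J = 315.2 N/mm.
Resultant f_max = √[f_tx² + (f_v + f_ty)²] = √[284.7² + (103.6 + 315.2)²] = 506.4 N/mm.
Capacity per unit length: φr_n = 0.75 × 0.6 × 430 × (0.707 × 10) = 1368 N/mm.
506.4 ≤ 1368 → adequate.

f_max ≈ 506 N/mm; adequate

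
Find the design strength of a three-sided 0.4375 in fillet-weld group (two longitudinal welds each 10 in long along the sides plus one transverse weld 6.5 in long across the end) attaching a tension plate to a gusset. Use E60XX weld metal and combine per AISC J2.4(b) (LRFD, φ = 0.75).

φR_n ≈ 223 kips

E60XX → F_EXX = 60 ksi.
t_e = 0.707 × 0.4375 = 0.3093 in.
R_nwl = 0.6 × 60 × 0.3093 × 20 = 222.7 kips (longitudinal, 2 welds).
R_nwt = 0.6 × 60 × 0.3093 × 6.5 = 72.38 kips (transverse, base value).
(i) R_nwl + R_nwt = 295.1 kips; (ii) 0.85 R_nwl + 1.5 R_nwt = 297.9 kips.
R_n = max = 297.9 kips [governs: (ii)]; φR_n = 223.4 kips.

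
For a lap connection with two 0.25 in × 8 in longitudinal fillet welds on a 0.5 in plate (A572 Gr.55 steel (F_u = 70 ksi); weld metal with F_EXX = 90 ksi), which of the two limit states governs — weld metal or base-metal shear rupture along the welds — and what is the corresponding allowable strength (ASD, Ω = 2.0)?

R_n/Ω ≈ 76.4 kips (weld metal governs)

t_e = 0.707 × 0.25 = 0.1767 in; L = 16 in.
Weld metal: R_n/Ω = (1/2.0) × 0.6 × 90 × 0.1767 × 16 = 76.36 kips.
Base metal (shear rupture): R_n/Ω = (1/2.0) × 0.6 × 70 × 0.5 × 16 = 168 kips.
Governing: weld metal.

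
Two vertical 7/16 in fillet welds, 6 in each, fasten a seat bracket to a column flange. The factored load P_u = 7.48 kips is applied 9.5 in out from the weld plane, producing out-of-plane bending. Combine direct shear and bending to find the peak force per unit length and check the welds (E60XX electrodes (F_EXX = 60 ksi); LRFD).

L_w = 2 × 6 = 12 in; section modulus (unit throat) S = 2 × L²/6 = 12 in².
Direct shear f_v = P/L_w = 7.48/12 = 0.6233 kip/in.
Moment M = P × e = 7.48 × 9.5 = 71.06 kip·in; bending f_b = M/S = 5.922 kip/in.
f_max = √(f_v² + f_b²) = √(0.6233² + 5.922²) = 5.954 kip/in.
φr_n = 0.75 × 0.6 × 60 × (0.707 × 0.4375) = 8.351 kip/in → adequate.

f_max ≈ 5.95 kip/in; adequate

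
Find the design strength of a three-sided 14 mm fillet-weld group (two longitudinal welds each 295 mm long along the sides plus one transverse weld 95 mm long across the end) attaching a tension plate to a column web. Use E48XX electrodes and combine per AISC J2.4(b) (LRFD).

φR_n ≈ 1460 kN

E48XX → F_EXX = 480 MPa.
t_e = 0.707 × 14 = 9.898 mm.
R_nwl = 0.6 × 480 × 9.898 × 590 × 10⁻³ = 1682 kN (longitudinal, 2 welds).
R_nwt = 0.6 × 480 × 9.898 × 95 × 10⁻³ = 270.8 kN (transverse, base value).
(i) R_nwl + R_nwt = 1953 kN; (ii) 0.85 R_nwl + 1.5 R_nwt = 1836 kN.
R_n = max = 1953 kN [governs: (i)]; φR_n = 1465 kN.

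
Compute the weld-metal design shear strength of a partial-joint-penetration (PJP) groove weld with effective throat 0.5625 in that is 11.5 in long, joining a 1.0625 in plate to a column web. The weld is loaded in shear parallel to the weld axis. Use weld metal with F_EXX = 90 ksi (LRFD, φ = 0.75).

Effective throat (given) t_e = 0.5625 in.
A_we = 0.5625 × 11.5 = 6.469 in².
F_nw = 0.6 F_EXX = 54 ksi.
φR_n = 0.75 × 54 × 6.469 = 262 kip.

φR_n ≈ 262 kip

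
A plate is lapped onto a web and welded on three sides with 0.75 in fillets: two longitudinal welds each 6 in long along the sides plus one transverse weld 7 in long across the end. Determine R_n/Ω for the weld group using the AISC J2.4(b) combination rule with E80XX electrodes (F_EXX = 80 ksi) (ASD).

R_n/Ω ≈ 263 kip

t_e = 0.707 × 0.75 = 0.5302 in.
R_nwl = 0.6 × 80 × 0.5302 × 12 = 305.4 kip (longitudinal, 2 welds).
R_nwt = 0.6 × 80 × 0.5302 × 7 = 178.2 kip (transverse, base value).
(i) R_nwl + R_nwt = 483.6 kip; (ii) 0.85 R_nwl + 1.5 R_nwt = 526.9 kip.
R_n = max = 526.9 kip [governs: (ii)]; R_n/Ω = 263.4 kip.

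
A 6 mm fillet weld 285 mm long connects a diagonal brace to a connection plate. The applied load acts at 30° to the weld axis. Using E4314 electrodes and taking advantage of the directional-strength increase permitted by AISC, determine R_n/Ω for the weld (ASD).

E43XX → F_EXX = 430 MPa.
t_e = 0.707 × 6 = 4.242 mm; A_we = 4.242 × 285 = 1209 mm².
Directional factor: 1.0 + 0.5 sin^1.5(30°) = 1.177.
F_nw = 0.6 × 430 × 1.177 = 303.6 MPa.
R_n/Ω = (303.6 × 1209) / 2.0 × 10⁻³ = 183.5 kN.

R_n/Ω ≈ 184 kN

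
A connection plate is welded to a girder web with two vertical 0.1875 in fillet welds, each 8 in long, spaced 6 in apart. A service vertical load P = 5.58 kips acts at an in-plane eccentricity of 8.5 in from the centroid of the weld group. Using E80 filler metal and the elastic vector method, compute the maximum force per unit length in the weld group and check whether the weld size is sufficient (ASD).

f_max ≈ 1.27 kip/in; adequate

E80XX → F_EXX = 80 ksi.
Total weld length L_w = 16 in. Treat welds as unit-width lines.
Polar moment about centroid: J = 2[d³/12 + d(b/2)²] = 2[8³/12 + 8×3²] = 229.3 in³.
Direct shear f_v = P/L_w = 5.58 / 16 = 0.3488 kip/in (vertical).
Torsion M = P·e = 5.58 × 8.5 = 47.43 kip·in.
Critical point at (x, y) = (3, 4) from centroid. f_tx = M·y/J = 0.8273 kip/in; f_ty = M·x/J = 0.6205 kip/in.
Resultant f_max = √[f_tx² + (f_v + f_ty)²] = √[0.8273² + (0.3488 + 0.6205)²] = 1.274 kip/in.
Capacity per unit length: r_n/Ω = (1/2.0) × 0.6 × 80 × (0.707 × 0.1875) = 3.181 kip/in.
1.274 ≤ 3.181 → adequate.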